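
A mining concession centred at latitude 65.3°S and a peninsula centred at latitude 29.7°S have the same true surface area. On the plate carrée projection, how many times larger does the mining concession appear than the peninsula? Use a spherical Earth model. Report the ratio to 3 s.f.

2.08

In the plate carrée (x = Rλ, y = Rφ), meridians are true-scale (h = 1) and parallels are stretched by k = sec φ.
Areal scale at 65.3°: h·k = 1.000 × 2.393 = 2.393.
Areal scale at 29.7°: h·k = 1.000 × 1.151 = 1.151.
Ratio = 2.393/1.151 ≈ 2.08.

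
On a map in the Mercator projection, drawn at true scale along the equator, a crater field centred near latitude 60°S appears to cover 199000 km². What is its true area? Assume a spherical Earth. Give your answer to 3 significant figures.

Mercator is conformal, so the point scale is isotropic: h = k = sec φ = 1/cos φ.
Areal scale = k² = sec²φ = 1/cos²(60°) = 1/0.5000² = 4.000.
True area = apparent / (areal scale) = 199000 / 4.000 ≈ 49800 km².

49800 km²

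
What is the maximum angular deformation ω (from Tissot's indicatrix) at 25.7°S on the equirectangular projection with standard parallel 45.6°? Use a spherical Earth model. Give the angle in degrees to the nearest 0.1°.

In the equirectangular projection with standard parallel φ₀ = 45.6° (x = Rλ cos φ₀, y = Rφ), meridians are true-scale (h = 1) and the parallel scale is k = cos φ₀ / cos φ.
At 25.7°: h = 1.000, k = 0.7765; principal scales a = 1.000, b = 0.7765.
sin(ω/2) = (a − b)/(a + b) = 0.2235/1.776 = 0.1258, so ω = 2 arcsin(0.1258) ≈ 14.5°.

14.5°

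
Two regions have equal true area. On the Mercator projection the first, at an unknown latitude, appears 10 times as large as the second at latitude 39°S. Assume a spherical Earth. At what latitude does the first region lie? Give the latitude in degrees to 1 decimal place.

On Mercator, (apparent₁)/(apparent₂) = sec²φ₁ / sec²φ₂ when true areas are equal.
cos²φ₂ / cos²φ₁ = 10  ⇒  cos φ₁ = cos 39° / √10 = 0.7771/3.162 = 0.2458.
φ₁ = arccos(0.2458) ≈ 75.8°.

75.8°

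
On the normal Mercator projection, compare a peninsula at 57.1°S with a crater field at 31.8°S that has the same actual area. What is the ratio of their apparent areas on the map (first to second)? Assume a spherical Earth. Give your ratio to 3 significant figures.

Mercator areal scale is sec²φ.
At 57.1°: sec²(57.1°) = 1/0.5432² = 3.389.
At 31.8°: sec²(31.8°) = 1/0.8499² = 1.384.
Ratio = 3.389/1.384 = cos²(31.8°)/cos²(57.1°) ≈ 2.45.

2.45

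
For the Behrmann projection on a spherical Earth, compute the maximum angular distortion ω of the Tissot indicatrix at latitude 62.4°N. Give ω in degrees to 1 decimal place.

Behrmann is a cylindrical equal-area projection with standard parallels at ±30°. Cylindrical equal-area (φ₀ = 30°): h = cos φ / cos 30° along meridians, k = cos 30° / cos φ along parallels; h·k = 1.
At 62.4°: h = 0.5350, k = 1.869; principal scales a = 1.869, b = 0.5350.
sin(ω/2) = (a − b)/(a + b) = 1.334/2.404 = 0.5550, so ω = 2 arcsin(0.5550) ≈ 67.4°.

67.4°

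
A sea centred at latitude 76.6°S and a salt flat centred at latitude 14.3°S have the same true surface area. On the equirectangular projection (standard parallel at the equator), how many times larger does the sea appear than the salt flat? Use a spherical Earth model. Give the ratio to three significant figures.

4.18

Plate carrée maps x = Rλ, y = Rφ. The meridian scale is h = 1 and the parallel scale is k = 1/cos φ = sec φ.
Areal scale at 76.6°: h·k = 1.000 × 4.315 = 4.315.
Areal scale at 14.3°: h·k = 1.000 × 1.032 = 1.032.
Ratio = 4.315/1.032 ≈ 4.18.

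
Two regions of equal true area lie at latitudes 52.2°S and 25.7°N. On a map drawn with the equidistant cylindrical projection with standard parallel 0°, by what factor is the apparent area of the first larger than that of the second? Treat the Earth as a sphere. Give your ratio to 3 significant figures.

For the equirectangular projection with φ₀ = 0 (plate carrée), h = 1 along meridians and k = sec φ along parallels.
Areal scale at 52.2°: h·k = 1.000 × 1.632 = 1.632.
Areal scale at 25.7°: h·k = 1.000 × 1.110 = 1.110.
Ratio = 1.632/1.110 ≈ 1.47.

1.47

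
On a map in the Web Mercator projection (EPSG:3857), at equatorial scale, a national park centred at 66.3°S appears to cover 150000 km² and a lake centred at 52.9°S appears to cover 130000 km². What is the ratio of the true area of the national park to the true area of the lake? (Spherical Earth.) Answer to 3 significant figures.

0.512

Since Mercator area scale is 1/cos²φ, the true area equals the apparent area multiplied by cos²φ.
True area of national park: 150000 × cos²(66.3°) = 150000 × 0.1616 = 24230 km².
True area of lake: 130000 × cos²(52.9°) = 130000 × 0.3639 = 47300 km².
Ratio = 24230 / 47300 ≈ 0.512.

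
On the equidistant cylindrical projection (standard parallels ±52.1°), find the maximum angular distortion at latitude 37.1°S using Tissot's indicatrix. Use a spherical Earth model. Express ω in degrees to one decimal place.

With standard parallel φ₀ = 52.1°, the equirectangular projection gives x = Rλ cos φ₀, y = Rφ, so h = 1 and k = cos 52.1° / cos φ.
At 37.1°: h = 1.000, k = 0.7702; principal scales a = 1.000, b = 0.7702.
sin(ω/2) = (a − b)/(a + b) = 0.2298/1.770 = 0.1298, so ω = 2 arcsin(0.1298) ≈ 14.9°.

14.9°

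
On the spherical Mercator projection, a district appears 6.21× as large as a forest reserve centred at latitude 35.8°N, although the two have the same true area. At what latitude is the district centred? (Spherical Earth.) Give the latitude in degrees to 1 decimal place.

71.0°

For equal true areas on Mercator, apparent areas scale as sec²φ, so the ratio is cos²φ₂ / cos²φ₁.
cos²φ₂ / cos²φ₁ = 6.21  ⇒  cos φ₁ = cos 35.8° / √6.21 = 0.8111/2.492 = 0.3255.
φ₁ = arccos(0.3255) ≈ 71.0°.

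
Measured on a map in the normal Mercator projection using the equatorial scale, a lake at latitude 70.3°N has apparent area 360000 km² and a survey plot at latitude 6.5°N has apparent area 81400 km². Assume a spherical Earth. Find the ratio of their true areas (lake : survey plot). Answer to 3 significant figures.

0.509

On Mercator the areal scale is sec²φ, so true area = apparent × cos²φ.
True area of lake: 360000 × cos²(70.3°) = 360000 × 0.1136 = 40910 km².
True area of survey plot: 81400 × cos²(6.5°) = 81400 × 0.9872 = 80360 km².
Ratio = 40910 / 80360 ≈ 0.509.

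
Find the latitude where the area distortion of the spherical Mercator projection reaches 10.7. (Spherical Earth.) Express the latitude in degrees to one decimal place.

Mercator areal scale is sec²φ.
sec²φ = 10.7  ⇒  cos²φ = 0.09346  ⇒  cos φ = 0.3057.
φ = arccos(0.3057) ≈ 72.2°.

72.2°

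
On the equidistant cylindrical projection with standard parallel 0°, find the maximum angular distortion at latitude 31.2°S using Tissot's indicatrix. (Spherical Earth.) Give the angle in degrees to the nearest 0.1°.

In the plate carrée (x = Rλ, y = Rφ), meridians are true-scale (h = 1) and parallels are stretched by k = sec φ.
At 31.2°: h = 1.000, k = 1.169; principal scales a = 1.169, b = 1.000.
sin(ω/2) = (a − b)/(a + b) = 0.1691/2.169 = 0.07796, so ω = 2 arcsin(0.07796) ≈ 8.9°.

8.9°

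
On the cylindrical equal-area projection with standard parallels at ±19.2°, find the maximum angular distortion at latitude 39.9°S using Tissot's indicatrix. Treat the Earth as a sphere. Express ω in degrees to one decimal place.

Cylindrical equal-area (φ₀ = 19.2°): h = cos φ / cos 19.2° along meridians, k = cos 19.2° / cos φ along parallels; h·k = 1.
At 39.9°: h = 0.8124, k = 1.231; principal scales a = 1.231, b = 0.8124.
sin(ω/2) = (a − b)/(a + b) = 0.4186/2.043 = 0.2049, so ω = 2 arcsin(0.2049) ≈ 23.6°.

23.6°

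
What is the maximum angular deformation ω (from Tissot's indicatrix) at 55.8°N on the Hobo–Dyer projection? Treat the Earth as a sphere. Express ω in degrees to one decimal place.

Hobo–Dyer is a cylindrical equal-area projection with standard parallels at ±37.5°. For cylindrical equal-area with standard parallel φ₀, h = cos φ / cos φ₀ and k = cos φ₀ / cos φ, so h·k = 1.
At 55.8°: h = 0.7085, k = 1.411; principal scales a = 1.411, b = 0.7085.
sin(ω/2) = (a − b)/(a + b) = 0.7030/2.120 = 0.3316, so ω = 2 arcsin(0.3316) ≈ 38.7°.

38.7°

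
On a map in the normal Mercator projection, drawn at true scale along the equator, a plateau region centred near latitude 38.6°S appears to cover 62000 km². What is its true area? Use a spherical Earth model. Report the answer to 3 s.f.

37900 km²

The Mercator projection is conformal; its linear scale factor is the same in every direction and equals sec φ = 1/cos φ.
Areal scale = k² = sec²φ = 1/cos²(38.6°) = 1/0.7815² = 1.637.
True area = apparent / (areal scale) = 62000 / 1.637 ≈ 37900 km².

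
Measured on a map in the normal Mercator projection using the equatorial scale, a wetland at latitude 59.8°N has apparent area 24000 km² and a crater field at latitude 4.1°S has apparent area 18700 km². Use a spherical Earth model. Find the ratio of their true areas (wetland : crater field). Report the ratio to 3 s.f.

0.326

On Mercator the areal scale is sec²φ, so true area = apparent × cos²φ.
True area of wetland: 24000 × cos²(59.8°) = 24000 × 0.2530 = 6073 km².
True area of crater field: 18700 × cos²(4.1°) = 18700 × 0.9949 = 18600 km².
Ratio = 6073 / 18600 ≈ 0.326.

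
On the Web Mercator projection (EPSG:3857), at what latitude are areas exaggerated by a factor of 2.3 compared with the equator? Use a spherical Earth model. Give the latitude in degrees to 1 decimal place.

Mercator areal scale is sec²φ.
sec²φ = 2.3  ⇒  cos²φ = 0.4348  ⇒  cos φ = 0.6594.
φ = arccos(0.6594) ≈ 48.7°.

48.7°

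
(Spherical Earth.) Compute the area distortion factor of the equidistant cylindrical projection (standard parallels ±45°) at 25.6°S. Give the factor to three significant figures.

0.784

In the equirectangular projection with standard parallel φ₀ = 45° (x = Rλ cos φ₀, y = Rφ), meridians are true-scale (h = 1) and the parallel scale is k = cos φ₀ / cos φ.
Areal scale = h·k = 1 × cos φ₀ / cos φ; at 25.6°, h = 1.000, k = 0.7841, so h·k = 0.7841.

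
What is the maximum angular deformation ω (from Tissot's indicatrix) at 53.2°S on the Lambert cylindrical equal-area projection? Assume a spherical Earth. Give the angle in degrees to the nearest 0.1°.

The Lambert cylindrical equal-area projection is the cylindrical equal-area projection with its standard parallel at the equator (φ₀ = 0). A cylindrical equal-area projection with standard parallel φ₀ has meridian scale h = cos φ / cos φ₀ and parallel scale k = cos φ₀ / cos φ (so areas are preserved, h·k = 1).
At 53.2°: h = 0.5990, k = 1.669; principal scales a = 1.669, b = 0.5990.
sin(ω/2) = (a − b)/(a + b) = 1.070/2.268 = 0.4719, so ω = 2 arcsin(0.4719) ≈ 56.3°.

56.3°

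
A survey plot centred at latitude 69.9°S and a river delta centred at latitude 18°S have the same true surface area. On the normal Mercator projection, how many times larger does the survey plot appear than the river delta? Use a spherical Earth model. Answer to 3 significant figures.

On Mercator, area is exaggerated by sec²φ = 1/cos²φ.
At 69.9°: sec²(69.9°) = 1/0.3437² = 8.467.
At 18°: sec²(18°) = 1/0.9511² = 1.106.
Ratio = 8.467/1.106 = cos²(18°)/cos²(69.9°) ≈ 7.66.

7.66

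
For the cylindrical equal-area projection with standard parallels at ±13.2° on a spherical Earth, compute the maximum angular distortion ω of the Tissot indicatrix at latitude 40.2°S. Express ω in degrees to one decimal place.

27.5°

Cylindrical equal-area (φ₀ = 13.2°): h = cos φ / cos 13.2° along meridians, k = cos 13.2° / cos φ along parallels; h·k = 1.
At 40.2°: h = 0.7845, k = 1.275; principal scales a = 1.275, b = 0.7845.
sin(ω/2) = (a − b)/(a + b) = 0.4901/2.059 = 0.2380, so ω = 2 arcsin(0.2380) ≈ 27.5°.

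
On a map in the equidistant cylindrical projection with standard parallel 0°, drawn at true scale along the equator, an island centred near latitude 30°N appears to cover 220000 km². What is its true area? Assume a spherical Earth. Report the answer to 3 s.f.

Plate carrée maps x = Rλ, y = Rφ. The meridian scale is h = 1 and the parallel scale is k = 1/cos φ = sec φ.
Areal scale = h·k = 1 × sec φ; at 30°, h = 1.000, k = 1.155, so h·k = 1.155.
True area = apparent / (areal scale) = 220000 / 1.155 ≈ 191000 km².

191000 km²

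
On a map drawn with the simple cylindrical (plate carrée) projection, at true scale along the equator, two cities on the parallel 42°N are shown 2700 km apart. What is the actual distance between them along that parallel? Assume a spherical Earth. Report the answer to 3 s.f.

Plate carrée maps x = Rλ, y = Rφ. The meridian scale is h = 1 and the parallel scale is k = 1/cos φ = sec φ.
Along the parallel at 42°, map distances are exaggerated by k = sec 42° = 1.346.
True distance = 2700 / 1.346 = 2700 × cos 42° ≈ 2010 km.

2010 km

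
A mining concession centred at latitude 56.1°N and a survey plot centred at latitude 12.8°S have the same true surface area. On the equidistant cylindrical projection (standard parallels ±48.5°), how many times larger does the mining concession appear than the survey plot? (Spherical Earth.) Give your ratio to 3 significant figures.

1.75

In the equirectangular projection with standard parallel φ₀ = 48.5° (x = Rλ cos φ₀, y = Rφ), meridians are true-scale (h = 1) and the parallel scale is k = cos φ₀ / cos φ.
Areal scale at 56.1°: h·k = 1.000 × 1.188 = 1.188.
Areal scale at 12.8°: h·k = 1.000 × 0.6795 = 0.6795.
Ratio = 1.188/0.6795 ≈ 1.75.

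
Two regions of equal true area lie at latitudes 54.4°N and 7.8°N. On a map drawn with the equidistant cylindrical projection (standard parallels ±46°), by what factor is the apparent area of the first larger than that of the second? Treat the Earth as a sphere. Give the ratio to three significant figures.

1.70

With standard parallel φ₀ = 46°, the equirectangular projection gives x = Rλ cos φ₀, y = Rφ, so h = 1 and k = cos 46° / cos φ.
Areal scale at 54.4°: h·k = 1.000 × 1.193 = 1.193.
Areal scale at 7.8°: h·k = 1.000 × 0.7011 = 0.7011.
Ratio = 1.193/0.7011 ≈ 1.70.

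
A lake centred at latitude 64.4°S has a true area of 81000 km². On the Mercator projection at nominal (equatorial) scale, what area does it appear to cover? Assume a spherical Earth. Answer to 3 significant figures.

Mercator is conformal, so the point scale is isotropic: h = k = sec φ = 1/cos φ.
Areal scale = k² = sec²φ = 1/cos²(64.4°) = 1/0.4321² = 5.356.
Apparent area = 81000 × 5.356 ≈ 434000 km².

434000 km²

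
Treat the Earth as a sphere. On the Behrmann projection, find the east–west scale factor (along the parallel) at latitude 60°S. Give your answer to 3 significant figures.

1.73

The Behrmann projection is cylindrical equal-area with φ₀ = 30°. A cylindrical equal-area projection with standard parallel φ₀ has meridian scale h = cos φ / cos φ₀ and parallel scale k = cos φ₀ / cos φ (so areas are preserved, h·k = 1).
k = cos 30° / cos 60° = 0.8660/0.5000 = 1.732.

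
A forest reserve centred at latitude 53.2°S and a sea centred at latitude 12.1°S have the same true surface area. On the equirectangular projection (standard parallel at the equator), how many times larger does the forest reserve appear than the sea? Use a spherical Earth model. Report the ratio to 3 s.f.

In the plate carrée (x = Rλ, y = Rφ), meridians are true-scale (h = 1) and parallels are stretched by k = sec φ.
Areal scale at 53.2°: h·k = 1.000 × 1.669 = 1.669.
Areal scale at 12.1°: h·k = 1.000 × 1.023 = 1.023.
Ratio = 1.669/1.023 ≈ 1.63.

1.63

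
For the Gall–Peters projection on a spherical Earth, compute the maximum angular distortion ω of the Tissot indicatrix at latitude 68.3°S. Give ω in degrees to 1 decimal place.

The Gall–Peters projection is cylindrical equal-area with φ₀ = 45°. Cylindrical equal-area (φ₀ = 45°): h = cos φ / cos 45° along meridians, k = cos 45° / cos φ along parallels; h·k = 1.
At 68.3°: h = 0.5229, k = 1.912; principal scales a = 1.912, b = 0.5229.
sin(ω/2) = (a − b)/(a + b) = 1.390/2.435 = 0.5706, so ω = 2 arcsin(0.5706) ≈ 69.6°.

69.6°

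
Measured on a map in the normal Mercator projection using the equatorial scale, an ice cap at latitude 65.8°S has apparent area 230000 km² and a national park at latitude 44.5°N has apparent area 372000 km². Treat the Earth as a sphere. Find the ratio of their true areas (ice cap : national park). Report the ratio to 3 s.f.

Mercator's areal exaggeration is sec²φ; hence true area = (apparent area) · cos²φ.
True area of ice cap: 230000 × cos²(65.8°) = 230000 × 0.1680 = 38650 km².
True area of national park: 372000 × cos²(44.5°) = 372000 × 0.5087 = 189200 km².
Ratio = 38650 / 189200 ≈ 0.204.

0.204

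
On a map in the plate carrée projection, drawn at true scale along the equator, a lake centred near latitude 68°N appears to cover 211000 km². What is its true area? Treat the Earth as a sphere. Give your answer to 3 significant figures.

79000 km²

Plate carrée maps x = Rλ, y = Rφ. The meridian scale is h = 1 and the parallel scale is k = 1/cos φ = sec φ.
Areal scale = h·k = 1 × sec φ; at 68°, h = 1.000, k = 2.669, so h·k = 2.669.
True area = apparent / (areal scale) = 211000 / 2.669 ≈ 79000 km².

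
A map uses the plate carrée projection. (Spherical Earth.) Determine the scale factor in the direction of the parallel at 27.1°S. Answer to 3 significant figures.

Plate carrée maps x = Rλ, y = Rφ. The meridian scale is h = 1 and the parallel scale is k = 1/cos φ = sec φ.
k = 1/cos 27.1° = 1/0.8902 = 1.123.

1.12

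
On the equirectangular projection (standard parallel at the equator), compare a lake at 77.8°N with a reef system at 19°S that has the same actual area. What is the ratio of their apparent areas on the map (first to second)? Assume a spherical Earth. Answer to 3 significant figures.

4.47

Plate carrée maps x = Rλ, y = Rφ. The meridian scale is h = 1 and the parallel scale is k = 1/cos φ = sec φ.
Areal scale at 77.8°: h·k = 1.000 × 4.732 = 4.732.
Areal scale at 19°: h·k = 1.000 × 1.058 = 1.058.
Ratio = 4.732/1.058 ≈ 4.47.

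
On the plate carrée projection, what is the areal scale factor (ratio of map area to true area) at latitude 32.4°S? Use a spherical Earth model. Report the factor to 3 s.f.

Plate carrée maps x = Rλ, y = Rφ. The meridian scale is h = 1 and the parallel scale is k = 1/cos φ = sec φ.
Areal scale = h·k = 1 × sec φ; at 32.4°, h = 1.000, k = 1.184, so h·k = 1.184.

1.18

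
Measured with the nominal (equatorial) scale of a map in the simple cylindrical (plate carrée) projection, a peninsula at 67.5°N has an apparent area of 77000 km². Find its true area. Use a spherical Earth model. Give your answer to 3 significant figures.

29500 km²

Plate carrée maps x = Rλ, y = Rφ. The meridian scale is h = 1 and the parallel scale is k = 1/cos φ = sec φ.
Areal scale = h·k = 1 × sec φ; at 67.5°, h = 1.000, k = 2.613, so h·k = 2.613.
True area = apparent / (areal scale) = 77000 / 2.613 ≈ 29500 km².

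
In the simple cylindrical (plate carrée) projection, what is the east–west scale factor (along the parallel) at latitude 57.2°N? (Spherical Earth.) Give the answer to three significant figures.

In the plate carrée (x = Rλ, y = Rφ), meridians are true-scale (h = 1) and parallels are stretched by k = sec φ.
k = 1/cos 57.2° = 1/0.5417 = 1.846.

1.85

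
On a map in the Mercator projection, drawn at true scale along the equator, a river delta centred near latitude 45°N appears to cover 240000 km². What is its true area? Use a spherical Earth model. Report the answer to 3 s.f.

120000 km²

The Mercator projection is conformal; its linear scale factor is the same in every direction and equals sec φ = 1/cos φ.
Areal scale = k² = sec²φ = 1/cos²(45°) = 1/0.7071² = 2.000.
True area = apparent / (areal scale) = 240000 / 2.000 ≈ 120000 km².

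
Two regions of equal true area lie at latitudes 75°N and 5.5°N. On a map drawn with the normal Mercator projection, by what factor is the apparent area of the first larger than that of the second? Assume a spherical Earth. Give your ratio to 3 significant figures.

14.8

Mercator areal scale is sec²φ.
At 75°: sec²(75°) = 1/0.2588² = 14.93.
At 5.5°: sec²(5.5°) = 1/0.9954² = 1.009.
Ratio = 14.93/1.009 = cos²(5.5°)/cos²(75°) ≈ 14.8.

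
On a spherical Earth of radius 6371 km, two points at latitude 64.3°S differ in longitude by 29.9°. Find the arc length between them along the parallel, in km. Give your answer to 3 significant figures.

Arc length along a parallel = R cos φ · Δλ (with Δλ in radians).
= 6371 × cos 64.3° × (29.9° × π/180) = 6371 × 0.4337 × 0.5219 ≈ 1440 km.

1440 km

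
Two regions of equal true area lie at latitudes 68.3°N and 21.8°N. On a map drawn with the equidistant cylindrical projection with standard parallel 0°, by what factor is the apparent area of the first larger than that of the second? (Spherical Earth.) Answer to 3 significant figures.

In the plate carrée (x = Rλ, y = Rφ), meridians are true-scale (h = 1) and parallels are stretched by k = sec φ.
Areal scale at 68.3°: h·k = 1.000 × 2.705 = 2.705.
Areal scale at 21.8°: h·k = 1.000 × 1.077 = 1.077.
Ratio = 2.705/1.077 ≈ 2.51.

2.51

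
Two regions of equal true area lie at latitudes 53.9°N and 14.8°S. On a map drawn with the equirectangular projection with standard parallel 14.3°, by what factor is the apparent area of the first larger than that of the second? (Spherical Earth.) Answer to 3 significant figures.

The equidistant cylindrical projection with φ₀ = 14.3° has h = 1 (meridians true) and k = cos φ₀ / cos φ along parallels.
Areal scale at 53.9°: h·k = 1.000 × 1.645 = 1.645.
Areal scale at 14.8°: h·k = 1.000 × 1.002 = 1.002.
Ratio = 1.645/1.002 ≈ 1.64.

1.64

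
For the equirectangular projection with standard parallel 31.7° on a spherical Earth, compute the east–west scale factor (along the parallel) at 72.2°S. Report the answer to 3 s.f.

2.78

In the equirectangular projection with standard parallel φ₀ = 31.7° (x = Rλ cos φ₀, y = Rφ), meridians are true-scale (h = 1) and the parallel scale is k = cos φ₀ / cos φ.
k = cos 31.7° / cos 72.2° = 0.8508/0.3057 = 2.783.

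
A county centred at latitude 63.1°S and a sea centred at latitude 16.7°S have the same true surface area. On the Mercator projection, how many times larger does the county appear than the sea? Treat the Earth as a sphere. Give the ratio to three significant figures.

Mercator is conformal with k = sec φ, so areal scale = k² = sec²φ.
At 63.1°: sec²(63.1°) = 1/0.4524² = 4.885.
At 16.7°: sec²(16.7°) = 1/0.9578² = 1.090.
Ratio = 4.885/1.090 = cos²(16.7°)/cos²(63.1°) ≈ 4.48.

4.48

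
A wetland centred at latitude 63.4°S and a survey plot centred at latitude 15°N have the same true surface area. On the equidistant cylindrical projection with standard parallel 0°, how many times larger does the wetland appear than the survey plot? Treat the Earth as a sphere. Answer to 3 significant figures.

Plate carrée maps x = Rλ, y = Rφ. The meridian scale is h = 1 and the parallel scale is k = 1/cos φ = sec φ.
Areal scale at 63.4°: h·k = 1.000 × 2.233 = 2.233.
Areal scale at 15°: h·k = 1.000 × 1.035 = 1.035.
Ratio = 2.233/1.035 ≈ 2.16.

2.16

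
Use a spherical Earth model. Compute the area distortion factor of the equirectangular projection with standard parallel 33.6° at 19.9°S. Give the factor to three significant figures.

0.886

In the equirectangular projection with standard parallel φ₀ = 33.6° (x = Rλ cos φ₀, y = Rφ), meridians are true-scale (h = 1) and the parallel scale is k = cos φ₀ / cos φ.
Areal scale = h·k = 1 × cos φ₀ / cos φ; at 19.9°, h = 1.000, k = 0.8858, so h·k = 0.8858.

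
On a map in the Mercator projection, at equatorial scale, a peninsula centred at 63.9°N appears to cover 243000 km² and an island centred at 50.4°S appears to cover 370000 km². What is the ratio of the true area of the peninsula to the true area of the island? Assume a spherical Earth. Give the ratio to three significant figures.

On Mercator the areal scale is sec²φ, so true area = apparent × cos²φ.
True area of peninsula: 243000 × cos²(63.9°) = 243000 × 0.1935 = 47030 km².
True area of island: 370000 × cos²(50.4°) = 370000 × 0.4063 = 150300 km².
Ratio = 47030 / 150300 ≈ 0.313.

0.313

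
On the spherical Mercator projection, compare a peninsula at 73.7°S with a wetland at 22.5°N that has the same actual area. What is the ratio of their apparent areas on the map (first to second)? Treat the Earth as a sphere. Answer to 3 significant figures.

10.8

Mercator is conformal with k = sec φ, so areal scale = k² = sec²φ.
At 73.7°: sec²(73.7°) = 1/0.2807² = 12.69.
At 22.5°: sec²(22.5°) = 1/0.9239² = 1.172.
Ratio = 12.69/1.172 = cos²(22.5°)/cos²(73.7°) ≈ 10.8.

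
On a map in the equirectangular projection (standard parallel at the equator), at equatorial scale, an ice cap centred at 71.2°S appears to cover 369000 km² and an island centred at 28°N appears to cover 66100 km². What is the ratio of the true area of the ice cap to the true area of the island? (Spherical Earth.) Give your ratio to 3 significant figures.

Plate carrée has h = 1 and k = sec φ, giving areal scale sec φ; true area = (apparent area) · cos φ.
True area of ice cap: 369000 × cos(71.2°) = 369000 × 0.3223 = 118900 km².
True area of island: 66100 × cos(28°) = 66100 × 0.8829 = 58360 km².
Ratio = 118900 / 58360 ≈ 2.04.

2.04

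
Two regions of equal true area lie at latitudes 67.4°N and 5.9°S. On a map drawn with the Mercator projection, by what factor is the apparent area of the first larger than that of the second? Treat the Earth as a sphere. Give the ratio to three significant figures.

6.70

On Mercator, area is exaggerated by sec²φ = 1/cos²φ.
At 67.4°: sec²(67.4°) = 1/0.3843² = 6.771.
At 5.9°: sec²(5.9°) = 1/0.9947² = 1.011.
Ratio = 6.771/1.011 = cos²(5.9°)/cos²(67.4°) ≈ 6.70.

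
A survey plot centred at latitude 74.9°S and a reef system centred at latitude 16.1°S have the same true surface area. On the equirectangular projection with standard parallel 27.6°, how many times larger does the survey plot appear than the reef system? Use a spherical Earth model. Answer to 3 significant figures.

The equidistant cylindrical projection with φ₀ = 27.6° has h = 1 (meridians true) and k = cos φ₀ / cos φ along parallels.
Areal scale at 74.9°: h·k = 1.000 × 3.402 = 3.402.
Areal scale at 16.1°: h·k = 1.000 × 0.9224 = 0.9224.
Ratio = 3.402/0.9224 ≈ 3.69.

3.69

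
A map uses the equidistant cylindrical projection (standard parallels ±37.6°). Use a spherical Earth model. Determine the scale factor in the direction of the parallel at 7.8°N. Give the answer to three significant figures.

0.800

In the equirectangular projection with standard parallel φ₀ = 37.6° (x = Rλ cos φ₀, y = Rφ), meridians are true-scale (h = 1) and the parallel scale is k = cos φ₀ / cos φ.
k = cos 37.6° / cos 7.8° = 0.7923/0.9907 = 0.7997.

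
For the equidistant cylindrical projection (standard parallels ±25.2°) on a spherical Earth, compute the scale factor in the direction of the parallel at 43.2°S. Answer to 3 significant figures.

1.24

In the equirectangular projection with standard parallel φ₀ = 25.2° (x = Rλ cos φ₀, y = Rφ), meridians are true-scale (h = 1) and the parallel scale is k = cos φ₀ / cos φ.
k = cos 25.2° / cos 43.2° = 0.9048/0.7290 = 1.241.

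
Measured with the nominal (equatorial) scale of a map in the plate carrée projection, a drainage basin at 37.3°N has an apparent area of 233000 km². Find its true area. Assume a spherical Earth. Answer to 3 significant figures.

185000 km²

For the equirectangular projection with φ₀ = 0 (plate carrée), h = 1 along meridians and k = sec φ along parallels.
Areal scale = h·k = 1 × sec φ; at 37.3°, h = 1.000, k = 1.257, so h·k = 1.257.
True area = apparent / (areal scale) = 233000 / 1.257 ≈ 185000 km².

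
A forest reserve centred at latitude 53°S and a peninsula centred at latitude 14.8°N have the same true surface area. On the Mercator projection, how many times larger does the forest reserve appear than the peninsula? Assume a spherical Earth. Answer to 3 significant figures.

2.58

Mercator areal scale is sec²φ.
At 53°: sec²(53°) = 1/0.6018² = 2.761.
At 14.8°: sec²(14.8°) = 1/0.9668² = 1.070.
Ratio = 2.761/1.070 = cos²(14.8°)/cos²(53°) ≈ 2.58.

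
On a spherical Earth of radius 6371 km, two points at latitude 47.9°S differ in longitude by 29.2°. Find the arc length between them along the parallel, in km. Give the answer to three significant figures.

Arc length along a parallel = R cos φ · Δλ (with Δλ in radians).
= 6371 × cos 47.9° × (29.2° × π/180) = 6371 × 0.6704 × 0.5096 ≈ 2180 km.

2180 km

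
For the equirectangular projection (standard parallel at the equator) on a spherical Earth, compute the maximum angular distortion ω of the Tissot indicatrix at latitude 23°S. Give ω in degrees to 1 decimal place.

4.7°

In the plate carrée (x = Rλ, y = Rφ), meridians are true-scale (h = 1) and parallels are stretched by k = sec φ.
At 23°: h = 1.000, k = 1.086; principal scales a = 1.086, b = 1.000.
sin(ω/2) = (a − b)/(a + b) = 0.08636/2.086 = 0.04139, so ω = 2 arcsin(0.04139) ≈ 4.7°.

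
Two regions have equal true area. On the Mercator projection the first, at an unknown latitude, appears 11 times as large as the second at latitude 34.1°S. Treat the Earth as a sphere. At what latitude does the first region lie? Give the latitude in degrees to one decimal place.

75.5°

For equal true areas on Mercator, apparent areas scale as sec²φ, so the ratio is cos²φ₂ / cos²φ₁.
cos²φ₂ / cos²φ₁ = 11  ⇒  cos φ₁ = cos 34.1° / √11 = 0.8281/3.317 = 0.2497.
φ₁ = arccos(0.2497) ≈ 75.5°.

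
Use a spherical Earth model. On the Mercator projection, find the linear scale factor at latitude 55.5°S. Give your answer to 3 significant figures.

For Mercator, h = k = sec φ (a conformal cylindrical projection has a single point scale, 1/cos φ).
k = 1/cos 55.5° = 1/0.5664 = 1.766.

1.77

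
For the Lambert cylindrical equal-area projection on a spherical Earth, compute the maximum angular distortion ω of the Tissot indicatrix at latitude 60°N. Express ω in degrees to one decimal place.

73.7°

The Lambert cylindrical equal-area projection is the cylindrical equal-area projection with its standard parallel at the equator (φ₀ = 0). A cylindrical equal-area projection with standard parallel φ₀ has meridian scale h = cos φ / cos φ₀ and parallel scale k = cos φ₀ / cos φ (so areas are preserved, h·k = 1).
At 60°: h = 0.5000, k = 2.000; principal scales a = 2.000, b = 0.5000.
sin(ω/2) = (a − b)/(a + b) = 1.500/2.500 = 0.6000, so ω = 2 arcsin(0.6000) ≈ 73.7°.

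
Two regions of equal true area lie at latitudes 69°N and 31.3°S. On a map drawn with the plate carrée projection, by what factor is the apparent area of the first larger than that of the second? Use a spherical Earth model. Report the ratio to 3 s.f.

For the equirectangular projection with φ₀ = 0 (plate carrée), h = 1 along meridians and k = sec φ along parallels.
Areal scale at 69°: h·k = 1.000 × 2.790 = 2.790.
Areal scale at 31.3°: h·k = 1.000 × 1.170 = 1.170.
Ratio = 2.790/1.170 ≈ 2.38.

2.38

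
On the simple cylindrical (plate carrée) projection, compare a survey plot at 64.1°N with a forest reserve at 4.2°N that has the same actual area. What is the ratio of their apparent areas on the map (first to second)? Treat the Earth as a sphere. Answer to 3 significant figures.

2.28

Plate carrée maps x = Rλ, y = Rφ. The meridian scale is h = 1 and the parallel scale is k = 1/cos φ = sec φ.
Areal scale at 64.1°: h·k = 1.000 × 2.289 = 2.289.
Areal scale at 4.2°: h·k = 1.000 × 1.003 = 1.003.
Ratio = 2.289/1.003 ≈ 2.28.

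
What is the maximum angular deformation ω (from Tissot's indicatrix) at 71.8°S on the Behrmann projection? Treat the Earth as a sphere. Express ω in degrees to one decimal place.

100.7°

The Behrmann projection is cylindrical equal-area with φ₀ = 30°. A cylindrical equal-area projection with standard parallel φ₀ has meridian scale h = cos φ / cos φ₀ and parallel scale k = cos φ₀ / cos φ (so areas are preserved, h·k = 1).
At 71.8°: h = 0.3607, k = 2.773; principal scales a = 2.773, b = 0.3607.
sin(ω/2) = (a − b)/(a + b) = 2.412/3.133 = 0.7698, so ω = 2 arcsin(0.7698) ≈ 100.7°.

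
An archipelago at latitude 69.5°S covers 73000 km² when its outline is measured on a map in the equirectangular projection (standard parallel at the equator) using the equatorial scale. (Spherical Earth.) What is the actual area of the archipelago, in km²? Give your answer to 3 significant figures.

25600 km²

In the plate carrée (x = Rλ, y = Rφ), meridians are true-scale (h = 1) and parallels are stretched by k = sec φ.
Areal scale = h·k = 1 × sec φ; at 69.5°, h = 1.000, k = 2.855, so h·k = 2.855.
True area = apparent / (areal scale) = 73000 / 2.855 ≈ 25600 km².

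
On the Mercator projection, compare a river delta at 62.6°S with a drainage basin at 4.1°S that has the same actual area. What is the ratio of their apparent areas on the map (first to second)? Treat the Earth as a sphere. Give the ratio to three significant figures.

4.70

On Mercator, area is exaggerated by sec²φ = 1/cos²φ.
At 62.6°: sec²(62.6°) = 1/0.4602² = 4.722.
At 4.1°: sec²(4.1°) = 1/0.9974² = 1.005.
Ratio = 4.722/1.005 = cos²(4.1°)/cos²(62.6°) ≈ 4.70.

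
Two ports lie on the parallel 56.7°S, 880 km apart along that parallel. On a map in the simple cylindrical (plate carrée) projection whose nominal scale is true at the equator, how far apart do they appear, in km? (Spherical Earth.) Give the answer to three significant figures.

Plate carrée maps x = Rλ, y = Rφ. The meridian scale is h = 1 and the parallel scale is k = 1/cos φ = sec φ.
Along the parallel, k = sec 56.7° = 1/0.5490 = 1.821.
Map distance = 880 × 1.821 ≈ 1600 km.

1600 km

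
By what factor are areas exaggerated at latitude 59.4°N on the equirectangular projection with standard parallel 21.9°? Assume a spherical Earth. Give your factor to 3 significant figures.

1.82

The equidistant cylindrical projection with φ₀ = 21.9° has h = 1 (meridians true) and k = cos φ₀ / cos φ along parallels.
Areal scale = h·k = 1 × cos φ₀ / cos φ; at 59.4°, h = 1.000, k = 1.823, so h·k = 1.823.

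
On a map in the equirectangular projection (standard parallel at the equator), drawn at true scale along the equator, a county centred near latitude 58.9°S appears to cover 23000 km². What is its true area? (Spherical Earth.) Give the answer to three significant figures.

11900 km²

In the plate carrée (x = Rλ, y = Rφ), meridians are true-scale (h = 1) and parallels are stretched by k = sec φ.
Areal scale = h·k = 1 × sec φ; at 58.9°, h = 1.000, k = 1.936, so h·k = 1.936.
True area = apparent / (areal scale) = 23000 / 1.936 ≈ 11900 km².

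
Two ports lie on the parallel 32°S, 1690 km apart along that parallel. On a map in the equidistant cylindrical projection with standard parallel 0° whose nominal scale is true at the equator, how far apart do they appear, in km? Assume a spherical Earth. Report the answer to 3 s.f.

Plate carrée maps x = Rλ, y = Rφ. The meridian scale is h = 1 and the parallel scale is k = 1/cos φ = sec φ.
Along the parallel, k = sec 32° = 1/0.8480 = 1.179.
Map distance = 1690 × 1.179 ≈ 1990 km.

1990 km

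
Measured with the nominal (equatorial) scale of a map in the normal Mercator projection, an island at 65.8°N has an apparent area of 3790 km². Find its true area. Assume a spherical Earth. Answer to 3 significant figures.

637 km²

Mercator is conformal, so the point scale is isotropic: h = k = sec φ = 1/cos φ.
Areal scale = k² = sec²φ = 1/cos²(65.8°) = 1/0.4099² = 5.951.
True area = apparent / (areal scale) = 3790 / 5.951 ≈ 637 km².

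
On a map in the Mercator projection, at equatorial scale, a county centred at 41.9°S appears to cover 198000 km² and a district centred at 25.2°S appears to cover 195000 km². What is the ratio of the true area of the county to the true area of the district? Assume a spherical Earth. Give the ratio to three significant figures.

0.687

On Mercator the areal scale is sec²φ, so true area = apparent × cos²φ.
True area of county: 198000 × cos²(41.9°) = 198000 × 0.5540 = 109700 km².
True area of district: 195000 × cos²(25.2°) = 195000 × 0.8187 = 159600 km².
Ratio = 109700 / 159600 ≈ 0.687.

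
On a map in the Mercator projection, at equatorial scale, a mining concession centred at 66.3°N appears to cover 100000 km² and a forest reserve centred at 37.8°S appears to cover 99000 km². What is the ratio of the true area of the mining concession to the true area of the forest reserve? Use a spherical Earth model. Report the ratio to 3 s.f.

On Mercator the areal scale is sec²φ, so true area = apparent × cos²φ.
True area of mining concession: 100000 × cos²(66.3°) = 100000 × 0.1616 = 16160 km².
True area of forest reserve: 99000 × cos²(37.8°) = 99000 × 0.6243 = 61810 km².
Ratio = 16160 / 61810 ≈ 0.261.

0.261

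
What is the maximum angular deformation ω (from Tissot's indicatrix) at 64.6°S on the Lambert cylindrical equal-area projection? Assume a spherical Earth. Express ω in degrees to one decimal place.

87.1°

The Lambert cylindrical equal-area projection is the cylindrical equal-area projection with its standard parallel at the equator (φ₀ = 0). A cylindrical equal-area projection with standard parallel φ₀ has meridian scale h = cos φ / cos φ₀ and parallel scale k = cos φ₀ / cos φ (so areas are preserved, h·k = 1).
At 64.6°: h = 0.4289, k = 2.331; principal scales a = 2.331, b = 0.4289.
sin(ω/2) = (a − b)/(a + b) = 1.902/2.760 = 0.6892, so ω = 2 arcsin(0.6892) ≈ 87.1°.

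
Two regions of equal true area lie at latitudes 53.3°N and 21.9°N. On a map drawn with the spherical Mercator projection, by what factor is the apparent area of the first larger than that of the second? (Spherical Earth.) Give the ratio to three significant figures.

Mercator is conformal with k = sec φ, so areal scale = k² = sec²φ.
At 53.3°: sec²(53.3°) = 1/0.5976² = 2.800.
At 21.9°: sec²(21.9°) = 1/0.9278² = 1.162.
Ratio = 2.800/1.162 = cos²(21.9°)/cos²(53.3°) ≈ 2.41.

2.41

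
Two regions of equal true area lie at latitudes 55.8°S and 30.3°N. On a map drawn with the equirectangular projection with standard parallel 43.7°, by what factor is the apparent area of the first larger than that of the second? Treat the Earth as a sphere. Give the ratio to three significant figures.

With standard parallel φ₀ = 43.7°, the equirectangular projection gives x = Rλ cos φ₀, y = Rφ, so h = 1 and k = cos 43.7° / cos φ.
Areal scale at 55.8°: h·k = 1.000 × 1.286 = 1.286.
Areal scale at 30.3°: h·k = 1.000 × 0.8374 = 0.8374.
Ratio = 1.286/0.8374 ≈ 1.54.

1.54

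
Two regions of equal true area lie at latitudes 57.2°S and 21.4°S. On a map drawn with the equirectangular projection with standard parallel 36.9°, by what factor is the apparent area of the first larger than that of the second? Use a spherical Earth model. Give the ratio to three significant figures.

With standard parallel φ₀ = 36.9°, the equirectangular projection gives x = Rλ cos φ₀, y = Rφ, so h = 1 and k = cos 36.9° / cos φ.
Areal scale at 57.2°: h·k = 1.000 × 1.476 = 1.476.
Areal scale at 21.4°: h·k = 1.000 × 0.8589 = 0.8589.
Ratio = 1.476/0.8589 ≈ 1.72.

1.72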